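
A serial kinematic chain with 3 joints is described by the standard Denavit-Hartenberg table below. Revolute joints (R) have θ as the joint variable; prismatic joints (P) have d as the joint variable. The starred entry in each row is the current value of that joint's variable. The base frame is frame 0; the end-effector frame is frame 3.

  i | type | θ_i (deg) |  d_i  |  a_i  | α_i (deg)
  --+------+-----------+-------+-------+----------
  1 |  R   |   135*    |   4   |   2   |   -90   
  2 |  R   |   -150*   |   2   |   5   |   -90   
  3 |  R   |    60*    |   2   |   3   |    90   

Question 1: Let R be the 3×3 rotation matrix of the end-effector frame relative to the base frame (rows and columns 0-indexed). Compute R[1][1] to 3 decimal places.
0.354

End-effector y-axis (col 1 of R) = (-0.3536,0.3536,0.8660)
R[1][1] = 0.3536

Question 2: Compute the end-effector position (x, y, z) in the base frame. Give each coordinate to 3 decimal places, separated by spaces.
2.282 -1.436 8.982

after link 1: o_1 = (-1.4142, 1.4142, 4.0000)
after link 2: o_2 = (0.2334, -3.0619, 6.5000)
after link 3: o_3 = (2.2820, -1.4362, 8.9821)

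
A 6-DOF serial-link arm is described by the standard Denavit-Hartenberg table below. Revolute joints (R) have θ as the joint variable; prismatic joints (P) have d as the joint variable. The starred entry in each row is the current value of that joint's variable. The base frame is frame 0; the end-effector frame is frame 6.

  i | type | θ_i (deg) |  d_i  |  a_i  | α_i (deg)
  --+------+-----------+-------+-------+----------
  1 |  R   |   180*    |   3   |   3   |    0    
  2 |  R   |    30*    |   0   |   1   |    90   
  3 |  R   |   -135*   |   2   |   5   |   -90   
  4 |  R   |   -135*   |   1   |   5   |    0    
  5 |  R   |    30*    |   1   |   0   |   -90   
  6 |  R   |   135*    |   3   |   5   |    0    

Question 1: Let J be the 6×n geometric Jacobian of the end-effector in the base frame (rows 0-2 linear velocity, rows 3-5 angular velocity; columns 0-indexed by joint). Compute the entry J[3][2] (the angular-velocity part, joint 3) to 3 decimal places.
-0.500

axis z_2 = (-0.5000,0.8660,0.0000); lever o_n−o_2 = (2.7235,4.9175,-2.6458)
cross product → J_v[:, 2] = (-2.2914,-1.3229,-4.8174)
J_ω[:, 2] = z_2
entry J[3][2] = -0.5000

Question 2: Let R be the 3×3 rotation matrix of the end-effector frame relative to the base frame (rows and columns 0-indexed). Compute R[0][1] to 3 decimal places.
End-effector y-axis (col 1 of R) = (0.0206,-0.7768,-0.6294)
R[0][1] = 0.0206

0.021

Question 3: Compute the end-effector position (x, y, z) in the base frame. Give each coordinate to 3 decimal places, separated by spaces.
-1.142 4.418 0.354

after link 1: o_1 = (-3.0000, 0.0000, 3.0000)
after link 2: o_2 = (-3.8660, -0.5000, 3.0000)
after link 3: o_3 = (-1.8042, 2.9998, -0.5355)
after link 4: o_4 = (-6.3494, 4.4581, 1.2574)
after link 5: o_5 = (-6.9617, 4.1046, 0.5503)
after link 6: o_6 = (-1.1425, 4.4175, 0.3542)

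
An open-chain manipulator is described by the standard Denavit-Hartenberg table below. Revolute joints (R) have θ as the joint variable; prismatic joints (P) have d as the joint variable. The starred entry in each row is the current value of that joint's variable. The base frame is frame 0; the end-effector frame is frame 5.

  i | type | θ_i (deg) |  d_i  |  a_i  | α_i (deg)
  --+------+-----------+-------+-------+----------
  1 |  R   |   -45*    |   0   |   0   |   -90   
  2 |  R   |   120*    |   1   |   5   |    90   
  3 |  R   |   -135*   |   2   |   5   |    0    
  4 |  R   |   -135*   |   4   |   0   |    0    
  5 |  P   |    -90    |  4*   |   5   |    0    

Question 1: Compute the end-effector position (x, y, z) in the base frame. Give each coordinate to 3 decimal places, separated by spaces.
2.045 -5.631 -10.598

after link 1: o_1 = (0.0000, 0.0000, 0.0000)
after link 2: o_2 = (-1.0607, 2.4749, -4.3301)
after link 3: o_3 = (-1.0859, -2.4999, -2.2683)
after link 4: o_4 = (1.3636, -4.9494, -4.2683)
after link 5: o_5 = (2.0453, -5.6311, -10.5984)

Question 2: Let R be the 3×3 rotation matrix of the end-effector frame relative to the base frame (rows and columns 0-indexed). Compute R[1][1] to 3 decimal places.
End-effector y-axis (col 1 of R) = (0.7071,0.7071,0.0000)
R[1][1] = 0.7071

0.707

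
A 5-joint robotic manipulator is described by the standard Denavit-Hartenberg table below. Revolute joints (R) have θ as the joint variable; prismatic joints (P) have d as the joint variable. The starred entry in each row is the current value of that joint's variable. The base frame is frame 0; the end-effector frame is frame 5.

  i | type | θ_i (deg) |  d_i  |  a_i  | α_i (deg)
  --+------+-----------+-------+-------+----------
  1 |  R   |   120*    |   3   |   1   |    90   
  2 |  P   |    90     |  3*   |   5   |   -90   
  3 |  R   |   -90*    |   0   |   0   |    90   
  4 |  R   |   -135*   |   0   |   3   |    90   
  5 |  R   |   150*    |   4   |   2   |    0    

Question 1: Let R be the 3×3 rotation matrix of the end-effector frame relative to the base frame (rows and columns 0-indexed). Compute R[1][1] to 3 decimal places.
End-effector y-axis (col 1 of R) = (0.4830,-0.1294,0.8660)
R[1][1] = -0.1294

-0.129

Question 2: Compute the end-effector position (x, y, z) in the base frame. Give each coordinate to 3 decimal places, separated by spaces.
-0.162 -1.170 7.000

after link 1: o_1 = (-0.5000, 0.8660, 3.0000)
after link 2: o_2 = (2.0981, 2.3660, 8.0000)
after link 3: o_3 = (2.0981, 2.3660, 8.0000)
after link 4: o_4 = (-0.7997, 3.1425, 8.0000)
after link 5: o_5 = (-0.1619, -1.1695, 7.0000)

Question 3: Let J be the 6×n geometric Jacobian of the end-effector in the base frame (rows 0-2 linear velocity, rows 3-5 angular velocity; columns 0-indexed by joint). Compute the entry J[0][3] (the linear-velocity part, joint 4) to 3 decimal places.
axis z_3 = (0.0000,-0.0000,-1.0000); lever o_n−o_3 = (-2.2600,-3.5355,-1.0000)
cross product → J_v[:, 3] = (-3.5355,2.2600,-0.0000)
J_ω[:, 3] = z_3
entry J[0][3] = -3.5355

-3.536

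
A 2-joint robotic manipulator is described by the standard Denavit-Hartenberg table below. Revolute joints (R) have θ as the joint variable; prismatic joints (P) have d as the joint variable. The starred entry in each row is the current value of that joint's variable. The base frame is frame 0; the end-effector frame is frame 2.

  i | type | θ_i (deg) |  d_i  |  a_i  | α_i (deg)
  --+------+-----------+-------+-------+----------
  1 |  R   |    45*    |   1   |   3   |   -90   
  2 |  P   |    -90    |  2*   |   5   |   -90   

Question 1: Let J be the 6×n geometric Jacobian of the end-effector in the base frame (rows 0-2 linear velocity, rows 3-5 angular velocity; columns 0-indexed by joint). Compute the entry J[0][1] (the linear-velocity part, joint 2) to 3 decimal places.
prismatic axis z_1 = (-0.7071,0.7071,0.0000)
J_v[:, 1] = z_1; J_ω[:, 1] = (0,0,0)
entry J[0][1] = -0.7071

-0.707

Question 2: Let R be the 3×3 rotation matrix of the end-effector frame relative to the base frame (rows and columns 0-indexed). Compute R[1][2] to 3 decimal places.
End-effector z-axis (col 2 of R) = (0.7071,0.7071,-0.0000)
R[1][2] = 0.7071

0.707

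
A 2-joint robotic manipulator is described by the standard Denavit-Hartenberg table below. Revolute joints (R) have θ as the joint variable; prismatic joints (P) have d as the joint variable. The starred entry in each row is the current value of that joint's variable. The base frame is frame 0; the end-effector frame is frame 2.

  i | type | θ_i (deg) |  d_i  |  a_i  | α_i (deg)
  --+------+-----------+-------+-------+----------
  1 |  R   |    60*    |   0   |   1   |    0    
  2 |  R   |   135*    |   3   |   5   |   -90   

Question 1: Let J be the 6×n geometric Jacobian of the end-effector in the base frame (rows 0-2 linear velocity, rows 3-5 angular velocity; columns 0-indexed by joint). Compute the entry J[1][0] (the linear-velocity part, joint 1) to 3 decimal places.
-4.330

axis z_0 = ẑ; lever o_n−o_0 = (-4.3296,-0.4281,3.0000)
cross product → J_v[:, 0] = (0.4281,-4.3296,0.0000)
J_ω[:, 0] = z_0
entry J[1][0] = -4.3296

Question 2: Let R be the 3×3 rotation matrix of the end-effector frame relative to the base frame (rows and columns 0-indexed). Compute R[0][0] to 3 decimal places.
-0.966

End-effector x-axis (col 0 of R) = (-0.9659,-0.2588,0.0000)
R[0][0] = -0.9659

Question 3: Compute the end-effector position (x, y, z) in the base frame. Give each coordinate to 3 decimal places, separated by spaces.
after link 1: o_1 = (0.5000, 0.8660, 0.0000)
after link 2: o_2 = (-4.3296, -0.4281, 3.0000)

-4.330 -0.428 3.000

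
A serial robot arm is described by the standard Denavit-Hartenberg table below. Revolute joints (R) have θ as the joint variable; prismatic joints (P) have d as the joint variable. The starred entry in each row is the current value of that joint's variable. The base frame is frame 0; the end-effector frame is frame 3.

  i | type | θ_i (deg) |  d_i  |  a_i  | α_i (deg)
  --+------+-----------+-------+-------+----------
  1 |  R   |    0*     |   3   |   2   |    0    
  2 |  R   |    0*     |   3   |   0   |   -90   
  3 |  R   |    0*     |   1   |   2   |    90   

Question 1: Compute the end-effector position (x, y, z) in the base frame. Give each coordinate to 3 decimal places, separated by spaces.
after link 1: o_1 = (2.0000, 0.0000, 3.0000)
after link 2: o_2 = (2.0000, 0.0000, 6.0000)
after link 3: o_3 = (4.0000, 1.0000, 6.0000)

4.000 1.000 6.000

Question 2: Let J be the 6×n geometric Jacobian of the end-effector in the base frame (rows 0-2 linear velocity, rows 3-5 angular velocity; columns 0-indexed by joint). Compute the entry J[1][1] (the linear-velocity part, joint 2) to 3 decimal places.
2.000

axis z_1 = (0.0000,0.0000,1.0000); lever o_n−o_1 = (2.0000,1.0000,3.0000)
cross product → J_v[:, 1] = (-1.0000,2.0000,0.0000)
J_ω[:, 1] = z_1
entry J[1][1] = 2.0000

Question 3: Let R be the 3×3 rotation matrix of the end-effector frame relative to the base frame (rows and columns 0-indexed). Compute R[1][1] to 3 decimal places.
1.000

End-effector y-axis (col 1 of R) = (0.0000,1.0000,0.0000)
R[1][1] = 1.0000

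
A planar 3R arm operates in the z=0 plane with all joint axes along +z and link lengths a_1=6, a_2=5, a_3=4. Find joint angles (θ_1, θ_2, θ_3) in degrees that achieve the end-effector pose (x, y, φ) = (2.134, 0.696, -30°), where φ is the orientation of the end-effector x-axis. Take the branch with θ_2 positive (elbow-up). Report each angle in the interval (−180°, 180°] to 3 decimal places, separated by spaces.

wrist centre = target − a_3·(cos φ, sin φ) = (-1.3301, 2.6960)
cos θ_2 = (9.0376−6²−5²)/(2·6·5) = -0.8660; θ_2 = 150.0017° (elbow-up)
β = atan2(2.6960,-1.3301) = 116.2599°; ψ = atan2(2.4999,1.6698) = 56.2589°
θ_1 = β − ψ = 60.0010°
θ_3 = φ − θ_1 − θ_2 = 119.9973° (wrapped to (-180°,180°])

60.001 150.002 119.997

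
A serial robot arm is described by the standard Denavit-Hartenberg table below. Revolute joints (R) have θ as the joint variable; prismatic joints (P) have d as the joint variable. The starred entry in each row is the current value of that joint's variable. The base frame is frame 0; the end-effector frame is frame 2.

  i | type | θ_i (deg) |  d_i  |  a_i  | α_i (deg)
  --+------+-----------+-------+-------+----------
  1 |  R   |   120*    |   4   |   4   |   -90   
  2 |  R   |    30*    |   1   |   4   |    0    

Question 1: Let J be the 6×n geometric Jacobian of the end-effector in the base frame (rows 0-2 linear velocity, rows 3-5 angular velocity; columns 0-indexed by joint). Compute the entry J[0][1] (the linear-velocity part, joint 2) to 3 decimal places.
1.000

axis z_1 = (-0.8660,-0.5000,0.0000); lever o_n−o_1 = (-2.5981,2.5000,-2.0000)
cross product → J_v[:, 1] = (1.0000,-1.7321,-3.4641)
J_ω[:, 1] = z_1
entry J[0][1] = 1.0000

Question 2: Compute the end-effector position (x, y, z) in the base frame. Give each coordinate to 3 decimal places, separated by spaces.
after link 1: o_1 = (-2.0000, 3.4641, 4.0000)
after link 2: o_2 = (-4.5981, 5.9641, 2.0000)

-4.598 5.964 2.000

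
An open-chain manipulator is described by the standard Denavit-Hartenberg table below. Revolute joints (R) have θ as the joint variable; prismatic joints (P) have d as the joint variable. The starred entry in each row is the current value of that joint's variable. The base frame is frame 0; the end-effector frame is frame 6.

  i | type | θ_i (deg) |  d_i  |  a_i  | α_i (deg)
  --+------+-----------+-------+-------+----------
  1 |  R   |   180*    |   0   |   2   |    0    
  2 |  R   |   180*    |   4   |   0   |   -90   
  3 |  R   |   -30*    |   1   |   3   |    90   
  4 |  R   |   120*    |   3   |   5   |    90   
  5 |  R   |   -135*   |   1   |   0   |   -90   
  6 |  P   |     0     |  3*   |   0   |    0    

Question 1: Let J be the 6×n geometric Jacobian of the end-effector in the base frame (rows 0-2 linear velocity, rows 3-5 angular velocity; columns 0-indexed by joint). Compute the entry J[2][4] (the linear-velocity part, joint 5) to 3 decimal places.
axis z_4 = (0.7500,0.5000,0.4330); lever o_n−o_4 = (0.8921,2.3371,-1.9344)
cross product → J_v[:, 4] = (-1.9792,1.8371,1.3068)
J_ω[:, 4] = z_4
entry J[2][4] = 1.3068

1.307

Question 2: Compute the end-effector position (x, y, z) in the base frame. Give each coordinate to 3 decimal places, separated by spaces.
-2.175 7.667 4.914

after link 1: o_1 = (-2.0000, 0.0000, 0.0000)
after link 2: o_2 = (-2.0000, 0.0000, 4.0000)
after link 3: o_3 = (0.5981, 1.0000, 5.5000)
after link 4: o_4 = (-3.0670, 5.3301, 6.8481)
after link 5: o_5 = (-2.3170, 5.8301, 7.2811)
after link 6: o_6 = (-2.1749, 7.6672, 4.9136)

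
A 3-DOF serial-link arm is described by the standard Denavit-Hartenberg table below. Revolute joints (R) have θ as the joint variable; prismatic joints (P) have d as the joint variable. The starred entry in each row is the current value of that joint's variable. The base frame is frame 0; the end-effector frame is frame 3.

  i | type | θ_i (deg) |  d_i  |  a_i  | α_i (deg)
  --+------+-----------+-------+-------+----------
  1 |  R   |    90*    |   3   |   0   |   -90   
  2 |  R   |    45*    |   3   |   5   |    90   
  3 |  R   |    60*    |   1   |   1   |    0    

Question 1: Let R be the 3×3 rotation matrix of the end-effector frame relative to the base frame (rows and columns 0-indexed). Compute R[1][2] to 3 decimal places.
End-effector z-axis (col 2 of R) = (0.0000,0.7071,0.7071)
R[1][2] = 0.7071

0.707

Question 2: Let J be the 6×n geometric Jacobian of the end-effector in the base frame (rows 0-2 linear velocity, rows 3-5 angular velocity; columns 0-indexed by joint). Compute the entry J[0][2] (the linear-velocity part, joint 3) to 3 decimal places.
axis z_2 = (0.0000,0.7071,0.7071); lever o_n−o_2 = (-0.8660,1.0607,0.3536)
cross product → J_v[:, 2] = (-0.5000,-0.6124,0.6124)
J_ω[:, 2] = z_2
entry J[0][2] = -0.5000

-0.500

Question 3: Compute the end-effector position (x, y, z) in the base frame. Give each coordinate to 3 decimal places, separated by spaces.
after link 1: o_1 = (0.0000, 0.0000, 3.0000)
after link 2: o_2 = (-3.0000, 3.5355, -0.5355)
after link 3: o_3 = (-3.8660, 4.5962, -0.1820)

-3.866 4.596 -0.182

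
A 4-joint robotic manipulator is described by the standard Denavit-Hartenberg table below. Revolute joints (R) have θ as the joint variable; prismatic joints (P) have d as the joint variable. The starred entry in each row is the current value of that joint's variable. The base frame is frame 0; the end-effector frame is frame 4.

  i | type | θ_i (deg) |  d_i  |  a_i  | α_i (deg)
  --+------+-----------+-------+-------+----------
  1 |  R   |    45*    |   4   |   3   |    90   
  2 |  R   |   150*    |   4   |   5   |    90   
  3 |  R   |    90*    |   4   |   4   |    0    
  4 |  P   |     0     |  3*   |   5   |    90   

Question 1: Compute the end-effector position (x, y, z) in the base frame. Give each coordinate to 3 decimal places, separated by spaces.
after link 1: o_1 = (2.1213, 2.1213, 4.0000)
after link 2: o_2 = (1.8879, -3.7690, 6.5000)
after link 3: o_3 = (6.1305, -5.1832, 9.9641)
after link 4: o_4 = (10.7267, -7.6581, 12.5622)

10.727 -7.658 12.562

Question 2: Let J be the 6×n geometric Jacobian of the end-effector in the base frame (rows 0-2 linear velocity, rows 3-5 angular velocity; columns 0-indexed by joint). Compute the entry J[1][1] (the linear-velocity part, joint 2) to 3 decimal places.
-6.054

axis z_1 = (0.7071,-0.7071,0.0000); lever o_n−o_1 = (8.6054,-9.7794,8.5622)
cross product → J_v[:, 1] = (-6.0544,-6.0544,-0.8301)
J_ω[:, 1] = z_1
entry J[1][1] = -6.0544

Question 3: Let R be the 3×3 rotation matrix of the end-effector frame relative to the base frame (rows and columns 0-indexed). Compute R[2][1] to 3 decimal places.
0.866

End-effector y-axis (col 1 of R) = (0.3536,0.3536,0.8660)
R[2][1] = 0.8660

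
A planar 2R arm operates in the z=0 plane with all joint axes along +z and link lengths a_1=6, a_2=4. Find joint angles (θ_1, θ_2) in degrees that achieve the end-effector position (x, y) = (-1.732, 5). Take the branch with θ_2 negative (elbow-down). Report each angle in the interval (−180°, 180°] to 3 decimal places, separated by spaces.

cos θ_2 = (27.9998−6²−4²)/(2·6·4) = -0.5000; θ_2 = -120.0002° (elbow-down)
β = atan2(5.0000,-1.7320) = 109.1061°; ψ = atan2(-3.4641,4.0000) = -40.8934°
θ_1 = β − ψ = 149.9995°

150.000 -120.000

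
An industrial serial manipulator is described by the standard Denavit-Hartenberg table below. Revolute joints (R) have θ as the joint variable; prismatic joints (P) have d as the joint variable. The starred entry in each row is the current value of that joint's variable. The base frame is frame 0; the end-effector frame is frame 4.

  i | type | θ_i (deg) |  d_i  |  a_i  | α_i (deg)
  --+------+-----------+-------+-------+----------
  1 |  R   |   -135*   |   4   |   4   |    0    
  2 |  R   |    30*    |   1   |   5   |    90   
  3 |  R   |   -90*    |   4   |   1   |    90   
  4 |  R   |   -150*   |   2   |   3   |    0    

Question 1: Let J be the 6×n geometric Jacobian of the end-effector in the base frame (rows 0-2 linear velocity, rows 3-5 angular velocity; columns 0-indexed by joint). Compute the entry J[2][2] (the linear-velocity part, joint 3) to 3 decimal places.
axis z_2 = (-0.9659,0.2588,0.0000); lever o_n−o_2 = (-1.8972,2.5789,1.5981)
cross product → J_v[:, 2] = (0.4136,1.5436,-2.0000)
J_ω[:, 2] = z_2
entry J[2][2] = -2.0000

-2.000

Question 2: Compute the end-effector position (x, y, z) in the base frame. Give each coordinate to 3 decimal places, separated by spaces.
-6.020 -5.079 6.598

after link 1: o_1 = (-2.8284, -2.8284, 4.0000)
after link 2: o_2 = (-4.1225, -7.6581, 5.0000)
after link 3: o_3 = (-7.9862, -6.6228, 4.0000)
after link 4: o_4 = (-6.0197, -5.0792, 6.5981)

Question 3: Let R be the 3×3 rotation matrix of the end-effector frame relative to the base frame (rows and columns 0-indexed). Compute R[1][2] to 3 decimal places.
0.966

End-effector z-axis (col 2 of R) = (0.2588,0.9659,-0.0000)
R[1][2] = 0.9659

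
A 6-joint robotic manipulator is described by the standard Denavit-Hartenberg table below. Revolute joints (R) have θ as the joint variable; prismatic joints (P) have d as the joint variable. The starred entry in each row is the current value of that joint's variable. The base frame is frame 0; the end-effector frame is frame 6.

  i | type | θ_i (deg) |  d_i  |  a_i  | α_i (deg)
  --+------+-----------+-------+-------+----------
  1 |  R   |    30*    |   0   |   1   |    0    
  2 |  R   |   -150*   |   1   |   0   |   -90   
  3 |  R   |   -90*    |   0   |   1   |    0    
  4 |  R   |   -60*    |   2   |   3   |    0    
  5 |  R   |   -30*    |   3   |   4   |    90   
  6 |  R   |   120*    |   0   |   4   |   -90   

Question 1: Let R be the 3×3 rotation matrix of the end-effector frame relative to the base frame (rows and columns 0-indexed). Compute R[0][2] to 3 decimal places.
End-effector z-axis (col 2 of R) = (-0.8660,-0.5000,-0.0000)
R[0][2] = -0.8660

-0.866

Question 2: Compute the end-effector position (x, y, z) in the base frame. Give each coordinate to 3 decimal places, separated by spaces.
after link 1: o_1 = (0.8660, 0.5000, 0.0000)
after link 2: o_2 = (0.8660, 0.5000, 1.0000)
after link 3: o_3 = (0.8660, 0.5000, 2.0000)
after link 4: o_4 = (3.8971, 1.7500, 3.5000)
after link 5: o_5 = (8.4952, 3.7141, 3.5000)
after link 6: o_6 = (10.4952, 0.2500, 3.5000)

10.495 0.250 3.500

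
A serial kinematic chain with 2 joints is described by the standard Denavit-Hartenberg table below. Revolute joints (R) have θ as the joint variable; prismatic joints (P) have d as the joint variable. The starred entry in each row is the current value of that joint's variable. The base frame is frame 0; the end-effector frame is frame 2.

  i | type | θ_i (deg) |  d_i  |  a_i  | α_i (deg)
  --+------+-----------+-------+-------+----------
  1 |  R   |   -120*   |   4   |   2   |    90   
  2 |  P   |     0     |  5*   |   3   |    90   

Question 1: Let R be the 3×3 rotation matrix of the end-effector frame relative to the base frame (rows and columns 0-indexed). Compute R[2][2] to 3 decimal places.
-1.000

End-effector z-axis (col 2 of R) = (-0.0000,0.0000,-1.0000)
R[2][2] = -1.0000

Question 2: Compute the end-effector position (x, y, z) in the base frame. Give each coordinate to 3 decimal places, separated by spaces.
after link 1: o_1 = (-1.0000, -1.7321, 4.0000)
after link 2: o_2 = (-6.8301, -1.8301, 4.0000)

-6.830 -1.830 4.000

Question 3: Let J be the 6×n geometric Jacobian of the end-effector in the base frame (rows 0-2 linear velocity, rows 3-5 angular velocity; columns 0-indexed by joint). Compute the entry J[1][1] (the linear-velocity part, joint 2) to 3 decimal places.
prismatic axis z_1 = (-0.8660,0.5000,0.0000)
J_v[:, 1] = z_1; J_ω[:, 1] = (0,0,0)
entry J[1][1] = 0.5000

0.500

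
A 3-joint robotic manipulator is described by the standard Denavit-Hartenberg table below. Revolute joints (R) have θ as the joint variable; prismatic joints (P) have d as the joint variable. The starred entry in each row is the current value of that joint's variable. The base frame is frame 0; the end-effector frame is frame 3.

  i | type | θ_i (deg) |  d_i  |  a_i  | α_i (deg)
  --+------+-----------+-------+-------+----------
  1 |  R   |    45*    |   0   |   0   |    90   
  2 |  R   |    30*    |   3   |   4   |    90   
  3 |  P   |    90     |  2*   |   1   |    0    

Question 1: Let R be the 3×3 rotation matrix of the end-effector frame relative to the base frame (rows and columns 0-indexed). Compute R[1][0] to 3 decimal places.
End-effector x-axis (col 0 of R) = (0.7071,-0.7071,0.0000)
R[1][0] = -0.7071

-0.707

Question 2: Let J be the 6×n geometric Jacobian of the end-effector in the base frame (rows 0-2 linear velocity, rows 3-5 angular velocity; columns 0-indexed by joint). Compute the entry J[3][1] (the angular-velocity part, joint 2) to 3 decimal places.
axis z_1 = (0.7071,-0.7071,0.0000); lever o_n−o_1 = (5.9850,0.3282,0.2679)
cross product → J_v[:, 1] = (-0.1895,-0.1895,4.4641)
J_ω[:, 1] = z_1
entry J[3][1] = 0.7071

0.707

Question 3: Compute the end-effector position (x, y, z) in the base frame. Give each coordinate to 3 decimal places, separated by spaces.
after link 1: o_1 = (0.0000, 0.0000, 0.0000)
after link 2: o_2 = (4.5708, 0.3282, 2.0000)
after link 3: o_3 = (5.9850, 0.3282, 0.2679)

5.985 0.328 0.268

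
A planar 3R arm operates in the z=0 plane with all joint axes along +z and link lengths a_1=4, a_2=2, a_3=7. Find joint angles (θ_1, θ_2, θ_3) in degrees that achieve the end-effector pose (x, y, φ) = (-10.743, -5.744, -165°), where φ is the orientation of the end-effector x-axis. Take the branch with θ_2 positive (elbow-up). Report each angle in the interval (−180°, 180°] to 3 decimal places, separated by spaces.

wrist centre = target − a_3·(cos φ, sin φ) = (-3.9815, -3.9323)
cos θ_2 = (31.3152−4²−2²)/(2·4·2) = 0.7072; θ_2 = 44.9924° (elbow-up)
β = atan2(-3.9323,-3.9815) = -135.3566°; ψ = atan2(1.4140,5.4144) = 14.6365°
θ_1 = β − ψ = -149.9930°
θ_3 = φ − θ_1 − θ_2 = -59.9993° (wrapped to (-180°,180°])

-149.993 44.992 -59.999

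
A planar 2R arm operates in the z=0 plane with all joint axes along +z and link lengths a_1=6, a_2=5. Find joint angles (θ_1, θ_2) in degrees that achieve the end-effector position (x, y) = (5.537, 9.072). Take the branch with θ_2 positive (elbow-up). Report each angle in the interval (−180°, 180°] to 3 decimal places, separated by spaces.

cos θ_2 = (112.9596−6²−5²)/(2·6·5) = 0.8660; θ_2 = 30.0038° (elbow-up)
β = atan2(9.0720,5.5370) = 58.6026°; ψ = atan2(2.5003,10.3300) = 13.6063°
θ_1 = β − ψ = 44.9963°

44.996 30.004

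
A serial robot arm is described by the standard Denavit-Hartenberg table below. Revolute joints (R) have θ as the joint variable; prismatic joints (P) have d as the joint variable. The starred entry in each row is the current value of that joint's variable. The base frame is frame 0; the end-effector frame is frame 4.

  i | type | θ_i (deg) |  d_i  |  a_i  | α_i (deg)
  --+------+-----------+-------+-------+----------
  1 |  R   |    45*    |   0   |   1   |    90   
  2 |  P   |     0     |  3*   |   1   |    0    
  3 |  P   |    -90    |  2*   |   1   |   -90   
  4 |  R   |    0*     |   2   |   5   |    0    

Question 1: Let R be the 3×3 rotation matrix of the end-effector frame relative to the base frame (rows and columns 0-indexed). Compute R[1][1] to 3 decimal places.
0.707

End-effector y-axis (col 1 of R) = (-0.7071,0.7071,-0.0000)
R[1][1] = 0.7071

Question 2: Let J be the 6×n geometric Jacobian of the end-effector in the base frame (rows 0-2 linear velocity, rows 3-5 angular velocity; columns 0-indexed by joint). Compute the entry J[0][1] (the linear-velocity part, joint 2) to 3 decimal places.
0.707

prismatic axis z_1 = (0.7071,-0.7071,0.0000)
J_v[:, 1] = z_1; J_ω[:, 1] = (0,0,0)
entry J[0][1] = 0.7071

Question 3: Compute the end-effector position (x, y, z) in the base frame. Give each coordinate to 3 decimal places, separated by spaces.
after link 1: o_1 = (0.7071, 0.7071, 0.0000)
after link 2: o_2 = (3.5355, -0.7071, 0.0000)
after link 3: o_3 = (4.9497, -2.1213, -1.0000)
after link 4: o_4 = (6.3640, -0.7071, -6.0000)

6.364 -0.707 -6.000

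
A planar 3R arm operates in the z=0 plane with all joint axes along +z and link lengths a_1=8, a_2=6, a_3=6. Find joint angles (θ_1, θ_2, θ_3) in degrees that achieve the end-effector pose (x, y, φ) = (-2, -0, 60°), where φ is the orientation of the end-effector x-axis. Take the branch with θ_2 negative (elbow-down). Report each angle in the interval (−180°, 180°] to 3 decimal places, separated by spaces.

-87.796 -120.000 -92.204

wrist centre = target − a_3·(cos φ, sin φ) = (-5.0000, -5.1962)
cos θ_2 = (52.0000−8²−6²)/(2·8·6) = -0.5000; θ_2 = -120.0000° (elbow-down)
β = atan2(-5.1962,-5.0000) = -133.8979°; ψ = atan2(-5.1962,5.0000) = -46.1021°
θ_1 = β − ψ = -87.7958°
θ_3 = φ − θ_1 − θ_2 = -92.2042° (wrapped to (-180°,180°])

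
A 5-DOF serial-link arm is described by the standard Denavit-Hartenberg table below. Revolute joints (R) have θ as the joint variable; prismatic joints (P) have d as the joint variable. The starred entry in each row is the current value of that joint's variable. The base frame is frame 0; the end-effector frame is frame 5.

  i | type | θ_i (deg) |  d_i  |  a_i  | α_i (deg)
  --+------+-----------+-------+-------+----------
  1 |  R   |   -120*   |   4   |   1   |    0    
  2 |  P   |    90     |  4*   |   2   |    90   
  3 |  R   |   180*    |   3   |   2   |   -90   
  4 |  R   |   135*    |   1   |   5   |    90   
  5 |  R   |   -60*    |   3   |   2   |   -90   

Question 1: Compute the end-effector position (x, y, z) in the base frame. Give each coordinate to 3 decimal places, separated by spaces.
3.019 0.987 8.732

after link 1: o_1 = (-0.5000, -0.8660, 4.0000)
after link 2: o_2 = (1.2321, -1.8660, 8.0000)
after link 3: o_3 = (-2.0000, -3.4641, 8.0000)
after link 4: o_4 = (2.8296, -2.1700, 7.0000)
after link 5: o_5 = (3.0191, 0.9866, 8.7321)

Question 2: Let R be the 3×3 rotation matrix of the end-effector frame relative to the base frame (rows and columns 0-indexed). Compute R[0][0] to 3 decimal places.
0.483

End-effector x-axis (col 0 of R) = (0.4830,0.1294,0.8660)
R[0][0] = 0.4830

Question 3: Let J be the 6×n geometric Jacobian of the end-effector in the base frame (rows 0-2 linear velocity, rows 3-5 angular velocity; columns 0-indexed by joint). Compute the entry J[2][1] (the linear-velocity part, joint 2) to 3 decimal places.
1.000

prismatic axis z_1 = (0.0000,0.0000,1.0000)
J_v[:, 1] = z_1; J_ω[:, 1] = (0,0,0)
entry J[2][1] = 1.0000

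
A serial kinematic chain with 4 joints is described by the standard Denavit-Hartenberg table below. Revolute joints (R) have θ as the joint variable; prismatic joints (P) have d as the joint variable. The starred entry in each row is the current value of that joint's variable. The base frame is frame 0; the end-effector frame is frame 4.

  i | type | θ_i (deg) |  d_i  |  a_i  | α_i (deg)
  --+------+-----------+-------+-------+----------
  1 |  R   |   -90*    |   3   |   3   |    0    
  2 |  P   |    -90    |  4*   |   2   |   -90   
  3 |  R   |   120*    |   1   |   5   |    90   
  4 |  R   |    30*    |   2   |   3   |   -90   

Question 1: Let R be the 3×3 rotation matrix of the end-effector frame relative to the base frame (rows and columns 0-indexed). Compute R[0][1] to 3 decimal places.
0.866

End-effector y-axis (col 1 of R) = (0.8660,0.0000,0.5000)
R[0][1] = 0.8660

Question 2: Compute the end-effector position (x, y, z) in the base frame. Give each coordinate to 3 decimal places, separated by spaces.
0.067 -5.500 -0.580

after link 1: o_1 = (0.0000, -3.0000, 3.0000)
after link 2: o_2 = (-2.0000, -3.0000, 7.0000)
after link 3: o_3 = (0.5000, -4.0000, 2.6699)
after link 4: o_4 = (0.0670, -5.5000, -0.5801)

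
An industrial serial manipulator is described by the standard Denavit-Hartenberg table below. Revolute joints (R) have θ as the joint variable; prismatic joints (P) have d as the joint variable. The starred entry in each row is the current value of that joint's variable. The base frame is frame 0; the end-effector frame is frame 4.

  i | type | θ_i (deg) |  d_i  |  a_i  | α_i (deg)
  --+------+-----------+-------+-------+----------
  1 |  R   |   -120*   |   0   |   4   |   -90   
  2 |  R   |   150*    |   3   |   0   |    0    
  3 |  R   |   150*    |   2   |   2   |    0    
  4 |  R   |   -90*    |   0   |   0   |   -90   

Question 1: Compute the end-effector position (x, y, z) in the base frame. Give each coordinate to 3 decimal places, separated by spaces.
after link 1: o_1 = (-2.0000, -3.4641, 0.0000)
after link 2: o_2 = (0.5981, -4.9641, 0.0000)
after link 3: o_3 = (1.8301, -6.8301, 1.7321)
after link 4: o_4 = (1.8301, -6.8301, 1.7321)

1.830 -6.830 1.732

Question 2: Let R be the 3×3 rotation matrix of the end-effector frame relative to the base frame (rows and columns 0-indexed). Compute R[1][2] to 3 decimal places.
End-effector z-axis (col 2 of R) = (-0.2500,-0.4330,0.8660)
R[1][2] = -0.4330

-0.433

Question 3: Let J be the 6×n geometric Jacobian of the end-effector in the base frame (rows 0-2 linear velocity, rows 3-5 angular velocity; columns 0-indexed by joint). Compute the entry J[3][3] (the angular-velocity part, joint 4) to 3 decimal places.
0.866

axis z_3 = (0.8660,-0.5000,0.0000); lever o_n−o_3 = (0.0000,0.0000,0.0000)
cross product → J_v[:, 3] = (-0.0000,0.0000,0.0000)
J_ω[:, 3] = z_3
entry J[3][3] = 0.8660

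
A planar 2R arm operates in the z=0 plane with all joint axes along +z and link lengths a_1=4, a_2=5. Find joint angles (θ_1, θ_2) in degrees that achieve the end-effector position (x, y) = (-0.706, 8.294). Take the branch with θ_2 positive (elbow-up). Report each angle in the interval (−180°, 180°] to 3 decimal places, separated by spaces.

cos θ_2 = (69.2889−4²−5²)/(2·4·5) = 0.7072; θ_2 = 44.9907° (elbow-up)
β = atan2(8.2940,-0.7060) = 94.8654°; ψ = atan2(3.5350,7.5361) = 25.1298°
θ_1 = β − ψ = 69.7355°

69.736 44.991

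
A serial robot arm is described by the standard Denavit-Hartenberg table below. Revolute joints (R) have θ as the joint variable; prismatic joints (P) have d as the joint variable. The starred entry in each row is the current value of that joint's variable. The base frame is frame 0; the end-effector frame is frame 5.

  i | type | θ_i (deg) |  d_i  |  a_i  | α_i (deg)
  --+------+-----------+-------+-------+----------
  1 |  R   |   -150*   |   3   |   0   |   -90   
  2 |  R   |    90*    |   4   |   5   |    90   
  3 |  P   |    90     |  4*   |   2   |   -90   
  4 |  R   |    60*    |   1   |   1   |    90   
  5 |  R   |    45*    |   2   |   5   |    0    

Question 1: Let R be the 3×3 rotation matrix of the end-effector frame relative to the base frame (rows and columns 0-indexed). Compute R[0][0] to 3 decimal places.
0.707

End-effector x-axis (col 0 of R) = (0.7071,-0.0000,0.7071)
R[0][0] = 0.7071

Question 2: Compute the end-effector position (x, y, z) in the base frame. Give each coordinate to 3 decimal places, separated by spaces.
after link 1: o_1 = (0.0000, 0.0000, 3.0000)
after link 2: o_2 = (2.0000, -3.4641, -2.0000)
after link 3: o_3 = (-0.4641, -7.1962, -2.0000)
after link 4: o_4 = (0.5359, -7.1962, -1.0000)
after link 5: o_5 = (4.0714, -9.1962, 2.5355)

4.071 -9.196 2.536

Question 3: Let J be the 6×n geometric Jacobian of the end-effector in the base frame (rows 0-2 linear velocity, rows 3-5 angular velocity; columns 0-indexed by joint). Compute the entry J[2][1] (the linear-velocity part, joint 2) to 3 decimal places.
-1.072

axis z_1 = (0.5000,-0.8660,0.0000); lever o_n−o_1 = (4.0714,-9.1962,-0.4645)
cross product → J_v[:, 1] = (0.4022,0.2322,-1.0721)
J_ω[:, 1] = z_1
entry J[2][1] = -1.0721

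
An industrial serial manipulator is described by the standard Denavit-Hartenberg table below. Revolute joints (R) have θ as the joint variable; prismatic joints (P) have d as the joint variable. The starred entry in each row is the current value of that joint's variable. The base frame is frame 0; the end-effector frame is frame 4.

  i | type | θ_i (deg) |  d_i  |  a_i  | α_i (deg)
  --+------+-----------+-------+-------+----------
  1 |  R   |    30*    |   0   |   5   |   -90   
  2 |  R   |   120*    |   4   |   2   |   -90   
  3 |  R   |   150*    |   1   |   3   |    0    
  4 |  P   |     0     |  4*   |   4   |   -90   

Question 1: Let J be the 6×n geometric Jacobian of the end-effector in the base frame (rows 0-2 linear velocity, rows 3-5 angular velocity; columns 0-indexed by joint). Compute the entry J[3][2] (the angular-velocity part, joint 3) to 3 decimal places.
-0.750

axis z_2 = (-0.7500,-0.4330,0.5000); lever o_n−o_2 = (0.6250,-3.6806,7.7500)
cross product → J_v[:, 2] = (-1.5155,6.1250,3.0311)
J_ω[:, 2] = z_2
entry J[3][2] = -0.7500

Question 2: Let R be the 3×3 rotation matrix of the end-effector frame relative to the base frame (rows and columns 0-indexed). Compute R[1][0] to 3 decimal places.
-0.217

End-effector x-axis (col 0 of R) = (0.6250,-0.2165,0.7500)
R[1][0] = -0.2165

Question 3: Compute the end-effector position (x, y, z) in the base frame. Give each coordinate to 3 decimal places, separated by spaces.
2.089 1.783 6.018

after link 1: o_1 = (4.3301, 2.5000, 0.0000)
after link 2: o_2 = (1.4641, 5.4641, -1.7321)
after link 3: o_3 = (2.5891, 4.3816, 1.0179)
after link 4: o_4 = (2.0891, 1.7835, 6.0179)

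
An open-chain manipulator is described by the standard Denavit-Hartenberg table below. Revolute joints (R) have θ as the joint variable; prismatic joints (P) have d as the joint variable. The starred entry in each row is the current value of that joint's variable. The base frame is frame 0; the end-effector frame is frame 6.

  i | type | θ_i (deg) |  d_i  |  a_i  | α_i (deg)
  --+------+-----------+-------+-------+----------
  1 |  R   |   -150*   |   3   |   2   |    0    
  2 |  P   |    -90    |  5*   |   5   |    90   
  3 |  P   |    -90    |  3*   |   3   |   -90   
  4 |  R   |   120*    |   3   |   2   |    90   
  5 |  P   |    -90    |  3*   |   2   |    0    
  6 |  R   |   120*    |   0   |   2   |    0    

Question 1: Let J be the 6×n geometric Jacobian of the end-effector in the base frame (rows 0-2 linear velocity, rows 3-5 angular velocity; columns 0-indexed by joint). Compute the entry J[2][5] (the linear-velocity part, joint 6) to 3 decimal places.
-0.500

axis z_5 = (-0.4330,-0.2500,-0.8660); lever o_n−o_5 = (-1.7990,0.1160,0.8660)
cross product → J_v[:, 5] = (-0.1160,1.9330,-0.5000)
J_ω[:, 5] = z_5
entry J[2][5] = -0.5000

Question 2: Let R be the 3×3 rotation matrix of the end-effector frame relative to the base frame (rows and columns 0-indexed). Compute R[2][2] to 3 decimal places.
-0.866

End-effector z-axis (col 2 of R) = (-0.4330,-0.2500,-0.8660)
R[2][2] = -0.8660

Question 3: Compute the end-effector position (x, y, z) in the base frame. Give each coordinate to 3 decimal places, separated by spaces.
-6.732 4.196 4.268

after link 1: o_1 = (-1.7321, -1.0000, 3.0000)
after link 2: o_2 = (-4.2321, 3.3301, 8.0000)
after link 3: o_3 = (-1.6340, 4.8301, 5.0000)
after link 4: o_4 = (-4.6340, 6.5622, 6.0000)
after link 5: o_5 = (-4.9330, 4.0801, 3.4019)
after link 6: o_6 = (-6.7321, 4.1962, 4.2679)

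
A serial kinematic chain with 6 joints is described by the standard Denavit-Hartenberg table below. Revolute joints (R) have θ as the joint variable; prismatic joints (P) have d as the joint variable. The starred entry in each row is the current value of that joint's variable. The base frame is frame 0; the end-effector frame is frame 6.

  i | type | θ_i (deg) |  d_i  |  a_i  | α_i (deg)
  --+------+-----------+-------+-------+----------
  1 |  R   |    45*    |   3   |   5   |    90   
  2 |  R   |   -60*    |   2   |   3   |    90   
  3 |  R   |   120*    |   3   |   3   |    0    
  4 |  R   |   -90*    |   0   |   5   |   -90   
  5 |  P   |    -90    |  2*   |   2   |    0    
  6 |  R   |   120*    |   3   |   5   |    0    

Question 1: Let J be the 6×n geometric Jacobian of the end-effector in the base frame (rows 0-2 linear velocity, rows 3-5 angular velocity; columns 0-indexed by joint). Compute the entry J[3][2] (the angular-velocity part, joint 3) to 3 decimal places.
axis z_2 = (-0.6124,-0.6124,-0.5000); lever o_n−o_2 = (8.1093,-8.2861,-4.7835)
cross product → J_v[:, 2] = (-1.2138,-6.9839,10.0401)
J_ω[:, 2] = z_2
entry J[3][2] = -0.6124

-0.612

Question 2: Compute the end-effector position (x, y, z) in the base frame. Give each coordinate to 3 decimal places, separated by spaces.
14.120 -5.104 -4.382

after link 1: o_1 = (3.5355, 3.5355, 3.0000)
after link 2: o_2 = (6.0104, 3.1820, 0.4019)
after link 3: o_3 = (5.4801, -1.0226, 0.2010)
after link 4: o_4 = (8.7788, -1.2594, -3.5490)
after link 5: o_5 = (8.4252, -4.0625, -3.6830)
after link 6: o_6 = (14.1197, -5.1041, -4.3816)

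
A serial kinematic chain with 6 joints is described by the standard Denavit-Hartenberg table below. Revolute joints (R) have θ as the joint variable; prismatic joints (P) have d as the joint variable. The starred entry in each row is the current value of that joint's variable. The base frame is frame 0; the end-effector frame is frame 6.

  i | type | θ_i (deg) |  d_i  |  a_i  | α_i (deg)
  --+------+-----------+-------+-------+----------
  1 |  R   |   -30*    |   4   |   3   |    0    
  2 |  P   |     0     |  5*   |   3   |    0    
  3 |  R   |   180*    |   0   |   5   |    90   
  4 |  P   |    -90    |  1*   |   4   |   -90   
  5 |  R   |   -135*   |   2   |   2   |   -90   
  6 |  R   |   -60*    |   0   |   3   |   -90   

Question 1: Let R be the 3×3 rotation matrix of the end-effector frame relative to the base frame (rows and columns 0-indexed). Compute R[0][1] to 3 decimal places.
-0.354

End-effector y-axis (col 1 of R) = (-0.3536,-0.6124,0.7071)
R[0][1] = -0.3536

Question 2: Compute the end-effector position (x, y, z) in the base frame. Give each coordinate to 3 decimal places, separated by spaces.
-1.379 4.808 7.475

after link 1: o_1 = (2.5981, -1.5000, 4.0000)
after link 2: o_2 = (5.1962, -3.0000, 9.0000)
after link 3: o_3 = (0.8660, -0.5000, 9.0000)
after link 4: o_4 = (1.3660, 0.3660, 5.0000)
after link 5: o_5 = (0.3411, 2.5908, 6.4142)
after link 6: o_6 = (-1.3786, 4.8084, 7.4749)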